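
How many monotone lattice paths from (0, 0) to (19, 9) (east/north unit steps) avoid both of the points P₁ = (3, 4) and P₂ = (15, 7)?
Number of paths = 3875400

Inclusion–exclusion. Total paths: C(28, 19) = 6906900. Through P₁: C(7, 3)·C(21, 16) = 712215. Through P₂: C(22, 15)·C(6, 4) = 2558160. Since P₁ is strictly southwest of P₂, a monotone path through both must visit P₁ then P₂; paths through both = C(7, 3)·C(15, 12)·C(6, 4) = 238875. Avoid both = 6906900 − 712215 − 2558160 + 238875 = 3875400.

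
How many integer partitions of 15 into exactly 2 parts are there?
p(15, 2 parts) = 7

Partitions of n into exactly k parts ↔ partitions of n − k into at most k parts (subtract 1 from each part). For n = 15, k = 2, the partitions are: 14+1, 13+2, 12+3, 11+4, 10+5, 9+6, 8+7. Count = 7.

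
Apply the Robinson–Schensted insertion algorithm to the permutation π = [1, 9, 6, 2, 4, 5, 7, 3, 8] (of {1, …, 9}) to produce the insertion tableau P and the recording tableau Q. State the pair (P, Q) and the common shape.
P = [1, 2, 3, 5, 7, 8] / [4] / [6] / [9];  Q = [1, 2, 5, 6, 7, 9] / [3] / [4] / [8];  common shape = (6, 1, 1, 1)

Row-insert the values π_1, π_2, … into P one at a time, bumping the leftmost entry strictly greater than the inserted value down to the next row. The recording tableau Q records, in position (i, j), the step at which that cell was added to P.
  Insert 1 (step 1): P = [1];  Q = [1]
  Insert 9 (step 2): P = [1, 9];  Q = [1, 2]
  Insert 6 (step 3): P = [1, 6] / [9];  Q = [1, 2] / [3]
  Insert 2 (step 4): P = [1, 2] / [6] / [9];  Q = [1, 2] / [3] / [4]
  Insert 4 (step 5): P = [1, 2, 4] / [6] / [9];  Q = [1, 2, 5] / [3] / [4]
  Insert 5 (step 6): P = [1, 2, 4, 5] / [6] / [9];  Q = [1, 2, 5, 6] / [3] / [4]
  Insert 7 (step 7): P = [1, 2, 4, 5, 7] / [6] / [9];  Q = [1, 2, 5, 6, 7] / [3] / [4]
  Insert 3 (step 8): P = [1, 2, 3, 5, 7] / [4] / [6] / [9];  Q = [1, 2, 5, 6, 7] / [3] / [4] / [8]
  Insert 8 (step 9): P = [1, 2, 3, 5, 7, 8] / [4] / [6] / [9];  Q = [1, 2, 5, 6, 7, 9] / [3] / [4] / [8]
Final shape: (6, 1, 1, 1).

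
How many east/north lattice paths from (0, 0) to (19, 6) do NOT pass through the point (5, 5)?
Number of paths = 173320

Total paths from (0, 0) to (19, 6): C(25, 19) = 177100. Paths through (5, 5): (paths (0, 0) → (5, 5)) × (paths (5, 5) → (19, 6)) = C(10, 5) · C(15, 14) = 252 · 15 = 3780. Avoidance count = 177100 − 3780 = 173320.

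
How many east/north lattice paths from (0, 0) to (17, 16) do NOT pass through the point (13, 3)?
Number of paths = 1165470310

Total paths from (0, 0) to (17, 16): C(33, 17) = 1166803110. Paths through (13, 3): (paths (0, 0) → (13, 3)) × (paths (13, 3) → (17, 16)) = C(16, 13) · C(17, 4) = 560 · 2380 = 1332800. Avoidance count = 1166803110 − 1332800 = 1165470310.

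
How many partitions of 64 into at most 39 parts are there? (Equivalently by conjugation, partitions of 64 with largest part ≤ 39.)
p(64, parts ≤ 39) = 1734292

Use the recurrence p(n, m) = p(n, m−1) + p(n−m, m): either the largest part is < m (count p(n, m−1)) or the largest part is exactly m (remove one copy of m, count p(n−m, m)). With p(0, ·) = 1 this gives p(64, parts ≤ 39) = 1734292. (By conjugating Young diagrams, this also counts partitions of 64 into at most 39 parts.)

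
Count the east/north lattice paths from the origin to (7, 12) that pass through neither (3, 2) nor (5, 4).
Number of paths = 37408

Inclusion–exclusion. Total paths: C(19, 7) = 50388. Through P₁: C(5, 3)·C(14, 4) = 10010. Through P₂: C(9, 5)·C(10, 2) = 5670. Since P₁ is strictly southwest of P₂, a monotone path through both must visit P₁ then P₂; paths through both = C(5, 3)·C(4, 2)·C(10, 2) = 2700. Avoid both = 50388 − 10010 − 5670 + 2700 = 37408.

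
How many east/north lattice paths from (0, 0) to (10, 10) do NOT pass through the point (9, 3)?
Number of paths = 182996

Total paths from (0, 0) to (10, 10): C(20, 10) = 184756. Paths through (9, 3): (paths (0, 0) → (9, 3)) × (paths (9, 3) → (10, 10)) = C(12, 9) · C(8, 1) = 220 · 8 = 1760. Avoidance count = 184756 − 1760 = 182996.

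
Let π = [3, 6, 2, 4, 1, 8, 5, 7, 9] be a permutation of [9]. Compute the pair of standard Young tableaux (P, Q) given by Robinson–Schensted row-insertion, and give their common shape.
P = [1, 4, 5, 7, 9] / [2, 6, 8] / [3];  Q = [1, 2, 6, 8, 9] / [3, 4, 7] / [5];  common shape = (5, 3, 1)

Row-insert the values π_1, π_2, … into P one at a time, bumping the leftmost entry strictly greater than the inserted value down to the next row. The recording tableau Q records, in position (i, j), the step at which that cell was added to P.
  Insert 3 (step 1): P = [3];  Q = [1]
  Insert 6 (step 2): P = [3, 6];  Q = [1, 2]
  Insert 2 (step 3): P = [2, 6] / [3];  Q = [1, 2] / [3]
  Insert 4 (step 4): P = [2, 4] / [3, 6];  Q = [1, 2] / [3, 4]
  Insert 1 (step 5): P = [1, 4] / [2, 6] / [3];  Q = [1, 2] / [3, 4] / [5]
  Insert 8 (step 6): P = [1, 4, 8] / [2, 6] / [3];  Q = [1, 2, 6] / [3, 4] / [5]
  Insert 5 (step 7): P = [1, 4, 5] / [2, 6, 8] / [3];  Q = [1, 2, 6] / [3, 4, 7] / [5]
  Insert 7 (step 8): P = [1, 4, 5, 7] / [2, 6, 8] / [3];  Q = [1, 2, 6, 8] / [3, 4, 7] / [5]
  Insert 9 (step 9): P = [1, 4, 5, 7, 9] / [2, 6, 8] / [3];  Q = [1, 2, 6, 8, 9] / [3, 4, 7] / [5]
Final shape: (5, 3, 1).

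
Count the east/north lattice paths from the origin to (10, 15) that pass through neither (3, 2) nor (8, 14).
Number of paths = 1719890

Inclusion–exclusion. Total paths: C(25, 10) = 3268760. Through P₁: C(5, 3)·C(20, 7) = 775200. Through P₂: C(22, 8)·C(3, 2) = 959310. Since P₁ is strictly southwest of P₂, a monotone path through both must visit P₁ then P₂; paths through both = C(5, 3)·C(17, 5)·C(3, 2) = 185640. Avoid both = 3268760 − 775200 − 959310 + 185640 = 1719890.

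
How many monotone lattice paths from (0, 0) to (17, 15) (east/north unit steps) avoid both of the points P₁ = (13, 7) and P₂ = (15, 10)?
Number of paths = 474985560

Inclusion–exclusion. Total paths: C(32, 17) = 565722720. Through P₁: C(20, 13)·C(12, 4) = 38372400. Through P₂: C(25, 15)·C(7, 2) = 68643960. Since P₁ is strictly southwest of P₂, a monotone path through both must visit P₁ then P₂; paths through both = C(20, 13)·C(5, 2)·C(7, 2) = 16279200. Avoid both = 565722720 − 38372400 − 68643960 + 16279200 = 474985560.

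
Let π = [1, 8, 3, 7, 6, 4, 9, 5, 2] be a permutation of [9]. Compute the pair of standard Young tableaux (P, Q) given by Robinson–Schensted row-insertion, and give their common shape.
P = [1, 2, 4, 5] / [3, 9] / [6] / [7] / [8];  Q = [1, 2, 4, 7] / [3, 8] / [5] / [6] / [9];  common shape = (4, 2, 1, 1, 1)

Row-insert the values π_1, π_2, … into P one at a time, bumping the leftmost entry strictly greater than the inserted value down to the next row. The recording tableau Q records, in position (i, j), the step at which that cell was added to P.
  Insert 1 (step 1): P = [1];  Q = [1]
  Insert 8 (step 2): P = [1, 8];  Q = [1, 2]
  Insert 3 (step 3): P = [1, 3] / [8];  Q = [1, 2] / [3]
  Insert 7 (step 4): P = [1, 3, 7] / [8];  Q = [1, 2, 4] / [3]
  Insert 6 (step 5): P = [1, 3, 6] / [7] / [8];  Q = [1, 2, 4] / [3] / [5]
  Insert 4 (step 6): P = [1, 3, 4] / [6] / [7] / [8];  Q = [1, 2, 4] / [3] / [5] / [6]
  Insert 9 (step 7): P = [1, 3, 4, 9] / [6] / [7] / [8];  Q = [1, 2, 4, 7] / [3] / [5] / [6]
  Insert 5 (step 8): P = [1, 3, 4, 5] / [6, 9] / [7] / [8];  Q = [1, 2, 4, 7] / [3, 8] / [5] / [6]
  Insert 2 (step 9): P = [1, 2, 4, 5] / [3, 9] / [6] / [7] / [8];  Q = [1, 2, 4, 7] / [3, 8] / [5] / [6] / [9]
Final shape: (4, 2, 1, 1, 1).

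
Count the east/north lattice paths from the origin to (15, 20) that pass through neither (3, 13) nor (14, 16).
Number of paths = 2493631705

Inclusion–exclusion. Total paths: C(35, 15) = 3247943160. Through P₁: C(16, 3)·C(19, 12) = 28217280. Through P₂: C(30, 14)·C(5, 1) = 727113375. Since P₁ is strictly southwest of P₂, a monotone path through both must visit P₁ then P₂; paths through both = C(16, 3)·C(14, 11)·C(5, 1) = 1019200. Avoid both = 3247943160 − 28217280 − 727113375 + 1019200 = 2493631705.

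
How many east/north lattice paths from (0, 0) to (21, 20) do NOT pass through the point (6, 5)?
Number of paths = 197464642980

Total paths from (0, 0) to (21, 20): C(41, 21) = 269128937220. Paths through (6, 5): (paths (0, 0) → (6, 5)) × (paths (6, 5) → (21, 20)) = C(11, 6) · C(30, 15) = 462 · 155117520 = 71664294240. Avoidance count = 269128937220 − 71664294240 = 197464642980.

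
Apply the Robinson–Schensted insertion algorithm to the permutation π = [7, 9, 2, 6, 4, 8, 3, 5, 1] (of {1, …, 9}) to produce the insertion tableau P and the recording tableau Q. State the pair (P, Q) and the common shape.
P = [1, 3, 5] / [2, 8] / [4, 9] / [6] / [7];  Q = [1, 2, 6] / [3, 4] / [5, 8] / [7] / [9];  common shape = (3, 2, 2, 1, 1)

Row-insert the values π_1, π_2, … into P one at a time, bumping the leftmost entry strictly greater than the inserted value down to the next row. The recording tableau Q records, in position (i, j), the step at which that cell was added to P.
  Insert 7 (step 1): P = [7];  Q = [1]
  Insert 9 (step 2): P = [7, 9];  Q = [1, 2]
  Insert 2 (step 3): P = [2, 9] / [7];  Q = [1, 2] / [3]
  Insert 6 (step 4): P = [2, 6] / [7, 9];  Q = [1, 2] / [3, 4]
  Insert 4 (step 5): P = [2, 4] / [6, 9] / [7];  Q = [1, 2] / [3, 4] / [5]
  Insert 8 (step 6): P = [2, 4, 8] / [6, 9] / [7];  Q = [1, 2, 6] / [3, 4] / [5]
  Insert 3 (step 7): P = [2, 3, 8] / [4, 9] / [6] / [7];  Q = [1, 2, 6] / [3, 4] / [5] / [7]
  Insert 5 (step 8): P = [2, 3, 5] / [4, 8] / [6, 9] / [7];  Q = [1, 2, 6] / [3, 4] / [5, 8] / [7]
  Insert 1 (step 9): P = [1, 3, 5] / [2, 8] / [4, 9] / [6] / [7];  Q = [1, 2, 6] / [3, 4] / [5, 8] / [7] / [9]
Final shape: (3, 2, 2, 1, 1).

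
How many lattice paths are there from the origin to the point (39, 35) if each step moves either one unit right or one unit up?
Number of paths = 1569396701548619508432

A monotone lattice path from (0, 0) to (39, 35) consists of 39 east steps and 35 north steps in some order, so it is determined by which 39 of the 74 steps are east. The count is C(74, 39) = 1569396701548619508432.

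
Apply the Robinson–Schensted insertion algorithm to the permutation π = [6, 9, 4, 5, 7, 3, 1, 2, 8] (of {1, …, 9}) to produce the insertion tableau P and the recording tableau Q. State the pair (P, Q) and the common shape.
P = [1, 2, 7, 8] / [3, 5] / [4, 9] / [6];  Q = [1, 2, 5, 9] / [3, 4] / [6, 8] / [7];  common shape = (4, 2, 2, 1)

Row-insert the values π_1, π_2, … into P one at a time, bumping the leftmost entry strictly greater than the inserted value down to the next row. The recording tableau Q records, in position (i, j), the step at which that cell was added to P.
  Insert 6 (step 1): P = [6];  Q = [1]
  Insert 9 (step 2): P = [6, 9];  Q = [1, 2]
  Insert 4 (step 3): P = [4, 9] / [6];  Q = [1, 2] / [3]
  Insert 5 (step 4): P = [4, 5] / [6, 9];  Q = [1, 2] / [3, 4]
  Insert 7 (step 5): P = [4, 5, 7] / [6, 9];  Q = [1, 2, 5] / [3, 4]
  Insert 3 (step 6): P = [3, 5, 7] / [4, 9] / [6];  Q = [1, 2, 5] / [3, 4] / [6]
  Insert 1 (step 7): P = [1, 5, 7] / [3, 9] / [4] / [6];  Q = [1, 2, 5] / [3, 4] / [6] / [7]
  Insert 2 (step 8): P = [1, 2, 7] / [3, 5] / [4, 9] / [6];  Q = [1, 2, 5] / [3, 4] / [6, 8] / [7]
  Insert 8 (step 9): P = [1, 2, 7, 8] / [3, 5] / [4, 9] / [6];  Q = [1, 2, 5, 9] / [3, 4] / [6, 8] / [7]
Final shape: (4, 2, 2, 1).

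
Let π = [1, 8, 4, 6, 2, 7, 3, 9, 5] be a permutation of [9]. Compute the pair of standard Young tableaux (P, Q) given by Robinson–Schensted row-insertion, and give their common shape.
P = [1, 2, 3, 5, 9] / [4, 6, 7] / [8];  Q = [1, 2, 4, 6, 8] / [3, 7, 9] / [5];  common shape = (5, 3, 1)

Row-insert the values π_1, π_2, … into P one at a time, bumping the leftmost entry strictly greater than the inserted value down to the next row. The recording tableau Q records, in position (i, j), the step at which that cell was added to P.
  Insert 1 (step 1): P = [1];  Q = [1]
  Insert 8 (step 2): P = [1, 8];  Q = [1, 2]
  Insert 4 (step 3): P = [1, 4] / [8];  Q = [1, 2] / [3]
  Insert 6 (step 4): P = [1, 4, 6] / [8];  Q = [1, 2, 4] / [3]
  Insert 2 (step 5): P = [1, 2, 6] / [4] / [8];  Q = [1, 2, 4] / [3] / [5]
  Insert 7 (step 6): P = [1, 2, 6, 7] / [4] / [8];  Q = [1, 2, 4, 6] / [3] / [5]
  Insert 3 (step 7): P = [1, 2, 3, 7] / [4, 6] / [8];  Q = [1, 2, 4, 6] / [3, 7] / [5]
  Insert 9 (step 8): P = [1, 2, 3, 7, 9] / [4, 6] / [8];  Q = [1, 2, 4, 6, 8] / [3, 7] / [5]
  Insert 5 (step 9): P = [1, 2, 3, 5, 9] / [4, 6, 7] / [8];  Q = [1, 2, 4, 6, 8] / [3, 7, 9] / [5]
Final shape: (5, 3, 1).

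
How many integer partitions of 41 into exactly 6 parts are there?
p(41, 6 parts) = 2172

Partitions of n into exactly k parts are in bijection with partitions of n − k into at most k parts (subtract 1 from each part). So p(41, exactly 6) = p(35, parts ≤ 6). Computing via the recurrence p(m, j) = p(m, j−1) + p(m−j, j) gives 2172.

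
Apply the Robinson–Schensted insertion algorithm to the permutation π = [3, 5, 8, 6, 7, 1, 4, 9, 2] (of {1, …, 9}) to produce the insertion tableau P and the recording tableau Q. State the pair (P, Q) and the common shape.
P = [1, 2, 6, 7, 9] / [3, 4] / [5] / [8];  Q = [1, 2, 3, 5, 8] / [4, 7] / [6] / [9];  common shape = (5, 2, 1, 1)

Row-insert the values π_1, π_2, … into P one at a time, bumping the leftmost entry strictly greater than the inserted value down to the next row. The recording tableau Q records, in position (i, j), the step at which that cell was added to P.
  Insert 3 (step 1): P = [3];  Q = [1]
  Insert 5 (step 2): P = [3, 5];  Q = [1, 2]
  Insert 8 (step 3): P = [3, 5, 8];  Q = [1, 2, 3]
  Insert 6 (step 4): P = [3, 5, 6] / [8];  Q = [1, 2, 3] / [4]
  Insert 7 (step 5): P = [3, 5, 6, 7] / [8];  Q = [1, 2, 3, 5] / [4]
  Insert 1 (step 6): P = [1, 5, 6, 7] / [3] / [8];  Q = [1, 2, 3, 5] / [4] / [6]
  Insert 4 (step 7): P = [1, 4, 6, 7] / [3, 5] / [8];  Q = [1, 2, 3, 5] / [4, 7] / [6]
  Insert 9 (step 8): P = [1, 4, 6, 7, 9] / [3, 5] / [8];  Q = [1, 2, 3, 5, 8] / [4, 7] / [6]
  Insert 2 (step 9): P = [1, 2, 6, 7, 9] / [3, 4] / [5] / [8];  Q = [1, 2, 3, 5, 8] / [4, 7] / [6] / [9]
Final shape: (5, 2, 1, 1).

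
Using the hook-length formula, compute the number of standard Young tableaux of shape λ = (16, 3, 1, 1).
# SYT of shape (16, 3, 1, 1) = 89964

Hook-length formula: f^λ = n! / Π hook(c), product over all cells c of the Young diagram. For λ = (16, 3, 1, 1), n = 21 boxes. Hook lengths by row (left-to-right, top-to-bottom): [19, 16, 15, 13, 12, 11, 10, 9, 8, 7, 6, 5, 4, 3, 2, 1]; [5, 2, 1]; [2]; [1]. Product of hooks = 567904296960000. So f^λ = 21! / 567904296960000 = 51090942171709440000 / 567904296960000 = 89964.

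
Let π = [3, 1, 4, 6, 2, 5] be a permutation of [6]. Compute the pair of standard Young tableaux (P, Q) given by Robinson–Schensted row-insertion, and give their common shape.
P = [1, 2, 5] / [3, 4, 6];  Q = [1, 3, 4] / [2, 5, 6];  common shape = (3, 3)

Row-insert the values π_1, π_2, … into P one at a time, bumping the leftmost entry strictly greater than the inserted value down to the next row. The recording tableau Q records, in position (i, j), the step at which that cell was added to P.
  Insert 3 (step 1): P = [3];  Q = [1]
  Insert 1 (step 2): P = [1] / [3];  Q = [1] / [2]
  Insert 4 (step 3): P = [1, 4] / [3];  Q = [1, 3] / [2]
  Insert 6 (step 4): P = [1, 4, 6] / [3];  Q = [1, 3, 4] / [2]
  Insert 2 (step 5): P = [1, 2, 6] / [3, 4];  Q = [1, 3, 4] / [2, 5]
  Insert 5 (step 6): P = [1, 2, 5] / [3, 4, 6];  Q = [1, 3, 4] / [2, 5, 6]
Final shape: (3, 3).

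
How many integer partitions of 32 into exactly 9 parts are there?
p(32, 9 parts) = 887

Partitions of n into exactly k parts are in bijection with partitions of n − k into at most k parts (subtract 1 from each part). So p(32, exactly 9) = p(23, parts ≤ 9). Computing via the recurrence p(m, j) = p(m, j−1) + p(m−j, j) gives 887.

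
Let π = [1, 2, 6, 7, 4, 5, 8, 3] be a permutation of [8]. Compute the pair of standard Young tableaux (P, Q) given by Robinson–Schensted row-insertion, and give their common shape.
P = [1, 2, 3, 5, 8] / [4, 7] / [6];  Q = [1, 2, 3, 4, 7] / [5, 6] / [8];  common shape = (5, 2, 1)

Row-insert the values π_1, π_2, … into P one at a time, bumping the leftmost entry strictly greater than the inserted value down to the next row. The recording tableau Q records, in position (i, j), the step at which that cell was added to P.
  Insert 1 (step 1): P = [1];  Q = [1]
  Insert 2 (step 2): P = [1, 2];  Q = [1, 2]
  Insert 6 (step 3): P = [1, 2, 6];  Q = [1, 2, 3]
  Insert 7 (step 4): P = [1, 2, 6, 7];  Q = [1, 2, 3, 4]
  Insert 4 (step 5): P = [1, 2, 4, 7] / [6];  Q = [1, 2, 3, 4] / [5]
  Insert 5 (step 6): P = [1, 2, 4, 5] / [6, 7];  Q = [1, 2, 3, 4] / [5, 6]
  Insert 8 (step 7): P = [1, 2, 4, 5, 8] / [6, 7];  Q = [1, 2, 3, 4, 7] / [5, 6]
  Insert 3 (step 8): P = [1, 2, 3, 5, 8] / [4, 7] / [6];  Q = [1, 2, 3, 4, 7] / [5, 6] / [8]
Final shape: (5, 2, 1).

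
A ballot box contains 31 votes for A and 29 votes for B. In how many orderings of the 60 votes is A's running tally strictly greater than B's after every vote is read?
Strict-lead orderings = 3814986502092304

Total orderings of the 60 votes with 31 for A: C(60, 31) = 114449595062769120. By the Bertrand ballot formula (Cycle Lemma / reflection principle), the number of orderings in which A is strictly ahead of B throughout is (p − q)/(p + q) · C(p + q, p) = (31 − 29)/(31 + 29) · 114449595062769120 = 3814986502092304.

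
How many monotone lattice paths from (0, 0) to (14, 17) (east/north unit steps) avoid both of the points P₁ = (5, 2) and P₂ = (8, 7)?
Number of paths = 195610869

Inclusion–exclusion. Total paths: C(31, 14) = 265182525. Through P₁: C(7, 5)·C(24, 9) = 27457584. Through P₂: C(15, 8)·C(16, 6) = 51531480. Since P₁ is strictly southwest of P₂, a monotone path through both must visit P₁ then P₂; paths through both = C(7, 5)·C(8, 3)·C(16, 6) = 9417408. Avoid both = 265182525 − 27457584 − 51531480 + 9417408 = 195610869.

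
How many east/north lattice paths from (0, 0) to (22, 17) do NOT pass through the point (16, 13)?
Number of paths = 36769695660

Total paths from (0, 0) to (22, 17): C(39, 22) = 51021117810. Paths through (16, 13): (paths (0, 0) → (16, 13)) × (paths (16, 13) → (22, 17)) = C(29, 16) · C(10, 6) = 67863915 · 210 = 14251422150. Avoidance count = 51021117810 − 14251422150 = 36769695660.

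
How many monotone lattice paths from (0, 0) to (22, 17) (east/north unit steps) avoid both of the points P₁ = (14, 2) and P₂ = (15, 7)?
Number of paths = 47659542978

Inclusion–exclusion. Total paths: C(39, 22) = 51021117810. Through P₁: C(16, 14)·C(23, 8) = 58837680. Through P₂: C(22, 15)·C(17, 7) = 3316739712. Since P₁ is strictly southwest of P₂, a monotone path through both must visit P₁ then P₂; paths through both = C(16, 14)·C(6, 1)·C(17, 7) = 14002560. Avoid both = 51021117810 − 58837680 − 3316739712 + 14002560 = 47659542978.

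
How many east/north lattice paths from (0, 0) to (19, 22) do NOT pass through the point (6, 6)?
Number of paths = 181956412740

Total paths from (0, 0) to (19, 22): C(41, 19) = 244662670200. Paths through (6, 6): (paths (0, 0) → (6, 6)) × (paths (6, 6) → (19, 22)) = C(12, 6) · C(29, 13) = 924 · 67863915 = 62706257460. Avoidance count = 244662670200 − 62706257460 = 181956412740.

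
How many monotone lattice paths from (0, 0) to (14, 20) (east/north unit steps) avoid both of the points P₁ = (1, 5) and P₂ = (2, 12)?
Number of paths = 1161905970

Inclusion–exclusion. Total paths: C(34, 14) = 1391975640. Through P₁: C(6, 1)·C(28, 13) = 224652960. Through P₂: C(14, 2)·C(20, 12) = 11463270. Since P₁ is strictly southwest of P₂, a monotone path through both must visit P₁ then P₂; paths through both = C(6, 1)·C(8, 1)·C(20, 12) = 6046560. Avoid both = 1391975640 − 224652960 − 11463270 + 6046560 = 1161905970.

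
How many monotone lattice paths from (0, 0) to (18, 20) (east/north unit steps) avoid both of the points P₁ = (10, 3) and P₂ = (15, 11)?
Number of paths = 31649893000

Inclusion–exclusion. Total paths: C(38, 18) = 33578000610. Through P₁: C(13, 10)·C(25, 8) = 309330450. Through P₂: C(26, 15)·C(12, 3) = 1699755200. Since P₁ is strictly southwest of P₂, a monotone path through both must visit P₁ then P₂; paths through both = C(13, 10)·C(13, 5)·C(12, 3) = 80978040. Avoid both = 33578000610 − 309330450 − 1699755200 + 80978040 = 31649893000.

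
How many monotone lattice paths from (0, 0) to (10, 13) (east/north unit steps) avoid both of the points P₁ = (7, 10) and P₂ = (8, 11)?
Number of paths = 534990

Inclusion–exclusion. Total paths: C(23, 10) = 1144066. Through P₁: C(17, 7)·C(6, 3) = 388960. Through P₂: C(19, 8)·C(4, 2) = 453492. Since P₁ is strictly southwest of P₂, a monotone path through both must visit P₁ then P₂; paths through both = C(17, 7)·C(2, 1)·C(4, 2) = 233376. Avoid both = 1144066 − 388960 − 453492 + 233376 = 534990.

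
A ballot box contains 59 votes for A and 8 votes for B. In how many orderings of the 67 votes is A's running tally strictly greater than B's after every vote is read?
Strict-lead orderings = 4964782680

Total orderings of the 67 votes with 59 for A: C(67, 59) = 6522361560. By the Bertrand ballot formula (Cycle Lemma / reflection principle), the number of orderings in which A is strictly ahead of B throughout is (p − q)/(p + q) · C(p + q, p) = (59 − 8)/(59 + 8) · 6522361560 = 4964782680.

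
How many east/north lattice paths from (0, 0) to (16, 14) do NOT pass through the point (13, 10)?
Number of paths = 105380365

Total paths from (0, 0) to (16, 14): C(30, 16) = 145422675. Paths through (13, 10): (paths (0, 0) → (13, 10)) × (paths (13, 10) → (16, 14)) = C(23, 13) · C(7, 3) = 1144066 · 35 = 40042310. Avoidance count = 145422675 − 40042310 = 105380365.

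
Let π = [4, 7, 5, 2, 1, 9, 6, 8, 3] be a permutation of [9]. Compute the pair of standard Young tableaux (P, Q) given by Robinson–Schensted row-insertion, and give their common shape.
P = [1, 3, 6, 8] / [2, 5] / [4, 9] / [7];  Q = [1, 2, 6, 8] / [3, 7] / [4, 9] / [5];  common shape = (4, 2, 2, 1)

Row-insert the values π_1, π_2, … into P one at a time, bumping the leftmost entry strictly greater than the inserted value down to the next row. The recording tableau Q records, in position (i, j), the step at which that cell was added to P.
  Insert 4 (step 1): P = [4];  Q = [1]
  Insert 7 (step 2): P = [4, 7];  Q = [1, 2]
  Insert 5 (step 3): P = [4, 5] / [7];  Q = [1, 2] / [3]
  Insert 2 (step 4): P = [2, 5] / [4] / [7];  Q = [1, 2] / [3] / [4]
  Insert 1 (step 5): P = [1, 5] / [2] / [4] / [7];  Q = [1, 2] / [3] / [4] / [5]
  Insert 9 (step 6): P = [1, 5, 9] / [2] / [4] / [7];  Q = [1, 2, 6] / [3] / [4] / [5]
  Insert 6 (step 7): P = [1, 5, 6] / [2, 9] / [4] / [7];  Q = [1, 2, 6] / [3, 7] / [4] / [5]
  Insert 8 (step 8): P = [1, 5, 6, 8] / [2, 9] / [4] / [7];  Q = [1, 2, 6, 8] / [3, 7] / [4] / [5]
  Insert 3 (step 9): P = [1, 3, 6, 8] / [2, 5] / [4, 9] / [7];  Q = [1, 2, 6, 8] / [3, 7] / [4, 9] / [5]
Final shape: (4, 2, 2, 1).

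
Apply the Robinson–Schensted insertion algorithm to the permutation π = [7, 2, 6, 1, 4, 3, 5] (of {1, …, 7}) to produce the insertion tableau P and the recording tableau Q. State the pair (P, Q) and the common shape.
P = [1, 3, 5] / [2, 4] / [6] / [7];  Q = [1, 3, 7] / [2, 5] / [4] / [6];  common shape = (3, 2, 1, 1)

Row-insert the values π_1, π_2, … into P one at a time, bumping the leftmost entry strictly greater than the inserted value down to the next row. The recording tableau Q records, in position (i, j), the step at which that cell was added to P.
  Insert 7 (step 1): P = [7];  Q = [1]
  Insert 2 (step 2): P = [2] / [7];  Q = [1] / [2]
  Insert 6 (step 3): P = [2, 6] / [7];  Q = [1, 3] / [2]
  Insert 1 (step 4): P = [1, 6] / [2] / [7];  Q = [1, 3] / [2] / [4]
  Insert 4 (step 5): P = [1, 4] / [2, 6] / [7];  Q = [1, 3] / [2, 5] / [4]
  Insert 3 (step 6): P = [1, 3] / [2, 4] / [6] / [7];  Q = [1, 3] / [2, 5] / [4] / [6]
  Insert 5 (step 7): P = [1, 3, 5] / [2, 4] / [6] / [7];  Q = [1, 3, 7] / [2, 5] / [4] / [6]
Final shape: (3, 2, 1, 1).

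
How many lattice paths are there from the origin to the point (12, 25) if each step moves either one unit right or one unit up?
Number of paths = 1852482996

A monotone lattice path from (0, 0) to (12, 25) consists of 12 east steps and 25 north steps in some order, so it is determined by which 12 of the 37 steps are east. The count is C(37, 12) = 1852482996.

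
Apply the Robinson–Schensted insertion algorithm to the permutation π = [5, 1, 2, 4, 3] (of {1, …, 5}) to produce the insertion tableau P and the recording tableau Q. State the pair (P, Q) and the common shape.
P = [1, 2, 3] / [4] / [5];  Q = [1, 3, 4] / [2] / [5];  common shape = (3, 1, 1)

Row-insert the values π_1, π_2, … into P one at a time, bumping the leftmost entry strictly greater than the inserted value down to the next row. The recording tableau Q records, in position (i, j), the step at which that cell was added to P.
  Insert 5 (step 1): P = [5];  Q = [1]
  Insert 1 (step 2): P = [1] / [5];  Q = [1] / [2]
  Insert 2 (step 3): P = [1, 2] / [5];  Q = [1, 3] / [2]
  Insert 4 (step 4): P = [1, 2, 4] / [5];  Q = [1, 3, 4] / [2]
  Insert 3 (step 5): P = [1, 2, 3] / [4] / [5];  Q = [1, 3, 4] / [2] / [5]
Final shape: (3, 1, 1).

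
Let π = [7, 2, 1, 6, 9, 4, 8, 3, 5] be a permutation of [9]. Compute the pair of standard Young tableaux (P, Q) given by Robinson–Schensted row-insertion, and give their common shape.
P = [1, 3, 5] / [2, 4, 8] / [6, 9] / [7];  Q = [1, 4, 5] / [2, 6, 7] / [3, 9] / [8];  common shape = (3, 3, 2, 1)

Row-insert the values π_1, π_2, … into P one at a time, bumping the leftmost entry strictly greater than the inserted value down to the next row. The recording tableau Q records, in position (i, j), the step at which that cell was added to P.
  Insert 7 (step 1): P = [7];  Q = [1]
  Insert 2 (step 2): P = [2] / [7];  Q = [1] / [2]
  Insert 1 (step 3): P = [1] / [2] / [7];  Q = [1] / [2] / [3]
  Insert 6 (step 4): P = [1, 6] / [2] / [7];  Q = [1, 4] / [2] / [3]
  Insert 9 (step 5): P = [1, 6, 9] / [2] / [7];  Q = [1, 4, 5] / [2] / [3]
  Insert 4 (step 6): P = [1, 4, 9] / [2, 6] / [7];  Q = [1, 4, 5] / [2, 6] / [3]
  Insert 8 (step 7): P = [1, 4, 8] / [2, 6, 9] / [7];  Q = [1, 4, 5] / [2, 6, 7] / [3]
  Insert 3 (step 8): P = [1, 3, 8] / [2, 4, 9] / [6] / [7];  Q = [1, 4, 5] / [2, 6, 7] / [3] / [8]
  Insert 5 (step 9): P = [1, 3, 5] / [2, 4, 8] / [6, 9] / [7];  Q = [1, 4, 5] / [2, 6, 7] / [3, 9] / [8]
Final shape: (3, 3, 2, 1).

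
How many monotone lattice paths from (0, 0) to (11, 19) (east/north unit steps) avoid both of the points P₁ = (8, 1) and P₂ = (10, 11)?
Number of paths = 51446232

Inclusion–exclusion. Total paths: C(30, 11) = 54627300. Through P₁: C(9, 8)·C(21, 3) = 11970. Through P₂: C(21, 10)·C(9, 1) = 3174444. Since P₁ is strictly southwest of P₂, a monotone path through both must visit P₁ then P₂; paths through both = C(9, 8)·C(12, 2)·C(9, 1) = 5346. Avoid both = 54627300 − 11970 − 3174444 + 5346 = 51446232.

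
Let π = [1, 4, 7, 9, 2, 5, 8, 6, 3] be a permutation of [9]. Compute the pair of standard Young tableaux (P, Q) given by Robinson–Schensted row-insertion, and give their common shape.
P = [1, 2, 3, 6] / [4, 5, 8] / [7] / [9];  Q = [1, 2, 3, 4] / [5, 6, 7] / [8] / [9];  common shape = (4, 3, 1, 1)

Row-insert the values π_1, π_2, … into P one at a time, bumping the leftmost entry strictly greater than the inserted value down to the next row. The recording tableau Q records, in position (i, j), the step at which that cell was added to P.
  Insert 1 (step 1): P = [1];  Q = [1]
  Insert 4 (step 2): P = [1, 4];  Q = [1, 2]
  Insert 7 (step 3): P = [1, 4, 7];  Q = [1, 2, 3]
  Insert 9 (step 4): P = [1, 4, 7, 9];  Q = [1, 2, 3, 4]
  Insert 2 (step 5): P = [1, 2, 7, 9] / [4];  Q = [1, 2, 3, 4] / [5]
  Insert 5 (step 6): P = [1, 2, 5, 9] / [4, 7];  Q = [1, 2, 3, 4] / [5, 6]
  Insert 8 (step 7): P = [1, 2, 5, 8] / [4, 7, 9];  Q = [1, 2, 3, 4] / [5, 6, 7]
  Insert 6 (step 8): P = [1, 2, 5, 6] / [4, 7, 8] / [9];  Q = [1, 2, 3, 4] / [5, 6, 7] / [8]
  Insert 3 (step 9): P = [1, 2, 3, 6] / [4, 5, 8] / [7] / [9];  Q = [1, 2, 3, 4] / [5, 6, 7] / [8] / [9]
Final shape: (4, 3, 1, 1).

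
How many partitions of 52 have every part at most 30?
p(52, parts ≤ 30) = 278083

Use the recurrence p(n, m) = p(n, m−1) + p(n−m, m): either the largest part is < m (count p(n, m−1)) or the largest part is exactly m (remove one copy of m, count p(n−m, m)). With p(0, ·) = 1 this gives p(52, parts ≤ 30) = 278083. (By conjugating Young diagrams, this also counts partitions of 52 into at most 30 parts.)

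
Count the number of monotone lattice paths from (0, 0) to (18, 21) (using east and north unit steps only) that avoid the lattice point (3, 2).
Number of paths = 43799468790

Total paths from (0, 0) to (18, 21): C(39, 18) = 62359143990. Paths through (3, 2): (paths (0, 0) → (3, 2)) × (paths (3, 2) → (18, 21)) = C(5, 3) · C(34, 15) = 10 · 1855967520 = 18559675200. Avoidance count = 62359143990 − 18559675200 = 43799468790.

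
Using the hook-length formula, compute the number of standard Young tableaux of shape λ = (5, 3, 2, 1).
# SYT of shape (5, 3, 2, 1) = 2310

Hook-length formula: f^λ = n! / Π hook(c), product over all cells c of the Young diagram. For λ = (5, 3, 2, 1), n = 11 boxes. Hook lengths by row (left-to-right, top-to-bottom): [8, 6, 4, 2, 1]; [5, 3, 1]; [3, 1]; [1]. Product of hooks = 17280. So f^λ = 11! / 17280 = 39916800 / 17280 = 2310.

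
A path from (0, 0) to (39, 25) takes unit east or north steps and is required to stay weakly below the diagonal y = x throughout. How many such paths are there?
Number of paths = 150389463281799672

By the reflection principle (André's argument), the number of monotone paths to (39, 25) with n ≤ m that never go above y = x is C(64, 39) − C(64, 40) = 401038568751465792 − 250649105469666120 = 150389463281799672.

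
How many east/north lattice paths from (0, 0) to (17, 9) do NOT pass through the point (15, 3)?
Number of paths = 3101702

Total paths from (0, 0) to (17, 9): C(26, 17) = 3124550. Paths through (15, 3): (paths (0, 0) → (15, 3)) × (paths (15, 3) → (17, 9)) = C(18, 15) · C(8, 2) = 816 · 28 = 22848. Avoidance count = 3124550 − 22848 = 3101702.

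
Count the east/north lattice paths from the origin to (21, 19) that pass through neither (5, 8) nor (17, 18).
Number of paths = 95975966295

Inclusion–exclusion. Total paths: C(40, 21) = 131282408400. Through P₁: C(13, 5)·C(27, 16) = 16779770865. Through P₂: C(35, 17)·C(5, 4) = 22687838250. Since P₁ is strictly southwest of P₂, a monotone path through both must visit P₁ then P₂; paths through both = C(13, 5)·C(22, 12)·C(5, 4) = 4161167010. Avoid both = 131282408400 − 16779770865 − 22687838250 + 4161167010 = 95975966295.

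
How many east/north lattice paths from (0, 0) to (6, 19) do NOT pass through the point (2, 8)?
Number of paths = 115675

Total paths from (0, 0) to (6, 19): C(25, 6) = 177100. Paths through (2, 8): (paths (0, 0) → (2, 8)) × (paths (2, 8) → (6, 19)) = C(10, 2) · C(15, 4) = 45 · 1365 = 61425. Avoidance count = 177100 − 61425 = 115675.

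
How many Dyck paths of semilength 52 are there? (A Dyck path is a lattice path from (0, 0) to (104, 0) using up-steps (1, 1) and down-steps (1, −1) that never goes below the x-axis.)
C_52 = 29869166945772625950142417512

These Dyck paths are counted by the Catalan number C_n = (1/(n + 1)) · C(2n, n). For n = 52: C_52 = (1/53) · C(104, 52) = 1583065848125949175357548128136/53 = 29869166945772625950142417512.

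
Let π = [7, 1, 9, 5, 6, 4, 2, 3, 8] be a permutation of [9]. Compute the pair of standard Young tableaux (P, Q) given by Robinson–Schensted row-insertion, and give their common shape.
P = [1, 2, 3, 8] / [4, 6] / [5, 9] / [7];  Q = [1, 3, 5, 9] / [2, 4] / [6, 8] / [7];  common shape = (4, 2, 2, 1)

Row-insert the values π_1, π_2, … into P one at a time, bumping the leftmost entry strictly greater than the inserted value down to the next row. The recording tableau Q records, in position (i, j), the step at which that cell was added to P.
  Insert 7 (step 1): P = [7];  Q = [1]
  Insert 1 (step 2): P = [1] / [7];  Q = [1] / [2]
  Insert 9 (step 3): P = [1, 9] / [7];  Q = [1, 3] / [2]
  Insert 5 (step 4): P = [1, 5] / [7, 9];  Q = [1, 3] / [2, 4]
  Insert 6 (step 5): P = [1, 5, 6] / [7, 9];  Q = [1, 3, 5] / [2, 4]
  Insert 4 (step 6): P = [1, 4, 6] / [5, 9] / [7];  Q = [1, 3, 5] / [2, 4] / [6]
  Insert 2 (step 7): P = [1, 2, 6] / [4, 9] / [5] / [7];  Q = [1, 3, 5] / [2, 4] / [6] / [7]
  Insert 3 (step 8): P = [1, 2, 3] / [4, 6] / [5, 9] / [7];  Q = [1, 3, 5] / [2, 4] / [6, 8] / [7]
  Insert 8 (step 9): P = [1, 2, 3, 8] / [4, 6] / [5, 9] / [7];  Q = [1, 3, 5, 9] / [2, 4] / [6, 8] / [7]
Final shape: (4, 2, 2, 1).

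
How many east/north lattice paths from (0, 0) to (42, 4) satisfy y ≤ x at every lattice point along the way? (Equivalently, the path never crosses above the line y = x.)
Number of paths = 148005

By the reflection principle (André's argument), the number of monotone paths to (42, 4) with n ≤ m that never go above y = x is C(46, 42) − C(46, 43) = 163185 − 15180 = 148005.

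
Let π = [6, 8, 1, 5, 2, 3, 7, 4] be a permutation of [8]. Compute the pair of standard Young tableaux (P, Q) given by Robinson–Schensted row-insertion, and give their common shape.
P = [1, 2, 3, 4] / [5, 7] / [6, 8];  Q = [1, 2, 6, 7] / [3, 4] / [5, 8];  common shape = (4, 2, 2)

Row-insert the values π_1, π_2, … into P one at a time, bumping the leftmost entry strictly greater than the inserted value down to the next row. The recording tableau Q records, in position (i, j), the step at which that cell was added to P.
  Insert 6 (step 1): P = [6];  Q = [1]
  Insert 8 (step 2): P = [6, 8];  Q = [1, 2]
  Insert 1 (step 3): P = [1, 8] / [6];  Q = [1, 2] / [3]
  Insert 5 (step 4): P = [1, 5] / [6, 8];  Q = [1, 2] / [3, 4]
  Insert 2 (step 5): P = [1, 2] / [5, 8] / [6];  Q = [1, 2] / [3, 4] / [5]
  Insert 3 (step 6): P = [1, 2, 3] / [5, 8] / [6];  Q = [1, 2, 6] / [3, 4] / [5]
  Insert 7 (step 7): P = [1, 2, 3, 7] / [5, 8] / [6];  Q = [1, 2, 6, 7] / [3, 4] / [5]
  Insert 4 (step 8): P = [1, 2, 3, 4] / [5, 7] / [6, 8];  Q = [1, 2, 6, 7] / [3, 4] / [5, 8]
Final shape: (4, 2, 2).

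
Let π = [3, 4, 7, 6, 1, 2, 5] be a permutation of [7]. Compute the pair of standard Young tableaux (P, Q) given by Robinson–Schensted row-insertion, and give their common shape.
P = [1, 2, 5] / [3, 4, 6] / [7];  Q = [1, 2, 3] / [4, 6, 7] / [5];  common shape = (3, 3, 1)

Row-insert the values π_1, π_2, … into P one at a time, bumping the leftmost entry strictly greater than the inserted value down to the next row. The recording tableau Q records, in position (i, j), the step at which that cell was added to P.
  Insert 3 (step 1): P = [3];  Q = [1]
  Insert 4 (step 2): P = [3, 4];  Q = [1, 2]
  Insert 7 (step 3): P = [3, 4, 7];  Q = [1, 2, 3]
  Insert 6 (step 4): P = [3, 4, 6] / [7];  Q = [1, 2, 3] / [4]
  Insert 1 (step 5): P = [1, 4, 6] / [3] / [7];  Q = [1, 2, 3] / [4] / [5]
  Insert 2 (step 6): P = [1, 2, 6] / [3, 4] / [7];  Q = [1, 2, 3] / [4, 6] / [5]
  Insert 5 (step 7): P = [1, 2, 5] / [3, 4, 6] / [7];  Q = [1, 2, 3] / [4, 6, 7] / [5]
Final shape: (3, 3, 1).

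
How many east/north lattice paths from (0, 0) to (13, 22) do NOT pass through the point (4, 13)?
Number of paths = 1360622200

Total paths from (0, 0) to (13, 22): C(35, 13) = 1476337800. Paths through (4, 13): (paths (0, 0) → (4, 13)) × (paths (4, 13) → (13, 22)) = C(17, 4) · C(18, 9) = 2380 · 48620 = 115715600. Avoidance count = 1476337800 − 115715600 = 1360622200.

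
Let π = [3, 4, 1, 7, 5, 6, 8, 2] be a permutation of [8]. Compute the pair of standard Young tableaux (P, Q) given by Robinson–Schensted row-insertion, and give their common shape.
P = [1, 2, 5, 6, 8] / [3, 4] / [7];  Q = [1, 2, 4, 6, 7] / [3, 5] / [8];  common shape = (5, 2, 1)

Row-insert the values π_1, π_2, … into P one at a time, bumping the leftmost entry strictly greater than the inserted value down to the next row. The recording tableau Q records, in position (i, j), the step at which that cell was added to P.
  Insert 3 (step 1): P = [3];  Q = [1]
  Insert 4 (step 2): P = [3, 4];  Q = [1, 2]
  Insert 1 (step 3): P = [1, 4] / [3];  Q = [1, 2] / [3]
  Insert 7 (step 4): P = [1, 4, 7] / [3];  Q = [1, 2, 4] / [3]
  Insert 5 (step 5): P = [1, 4, 5] / [3, 7];  Q = [1, 2, 4] / [3, 5]
  Insert 6 (step 6): P = [1, 4, 5, 6] / [3, 7];  Q = [1, 2, 4, 6] / [3, 5]
  Insert 8 (step 7): P = [1, 4, 5, 6, 8] / [3, 7];  Q = [1, 2, 4, 6, 7] / [3, 5]
  Insert 2 (step 8): P = [1, 2, 5, 6, 8] / [3, 4] / [7];  Q = [1, 2, 4, 6, 7] / [3, 5] / [8]
Final shape: (5, 2, 1).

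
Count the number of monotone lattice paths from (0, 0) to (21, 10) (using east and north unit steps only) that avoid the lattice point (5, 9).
Number of paths = 44318131

Total paths from (0, 0) to (21, 10): C(31, 21) = 44352165. Paths through (5, 9): (paths (0, 0) → (5, 9)) × (paths (5, 9) → (21, 10)) = C(14, 5) · C(17, 16) = 2002 · 17 = 34034. Avoidance count = 44352165 − 34034 = 44318131.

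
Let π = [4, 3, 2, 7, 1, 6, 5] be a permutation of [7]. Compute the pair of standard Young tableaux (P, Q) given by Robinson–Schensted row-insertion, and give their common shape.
P = [1, 5] / [2, 6] / [3, 7] / [4];  Q = [1, 4] / [2, 6] / [3, 7] / [5];  common shape = (2, 2, 2, 1)

Row-insert the values π_1, π_2, … into P one at a time, bumping the leftmost entry strictly greater than the inserted value down to the next row. The recording tableau Q records, in position (i, j), the step at which that cell was added to P.
  Insert 4 (step 1): P = [4];  Q = [1]
  Insert 3 (step 2): P = [3] / [4];  Q = [1] / [2]
  Insert 2 (step 3): P = [2] / [3] / [4];  Q = [1] / [2] / [3]
  Insert 7 (step 4): P = [2, 7] / [3] / [4];  Q = [1, 4] / [2] / [3]
  Insert 1 (step 5): P = [1, 7] / [2] / [3] / [4];  Q = [1, 4] / [2] / [3] / [5]
  Insert 6 (step 6): P = [1, 6] / [2, 7] / [3] / [4];  Q = [1, 4] / [2, 6] / [3] / [5]
  Insert 5 (step 7): P = [1, 5] / [2, 6] / [3, 7] / [4];  Q = [1, 4] / [2, 6] / [3, 7] / [5]
Final shape: (2, 2, 2, 1).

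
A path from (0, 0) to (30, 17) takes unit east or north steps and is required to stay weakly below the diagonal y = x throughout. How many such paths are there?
Number of paths = 1237956266316

By the reflection principle (André's argument), the number of monotone paths to (30, 17) with n ≤ m that never go above y = x is C(47, 30) − C(47, 31) = 2741188875414 − 1503232609098 = 1237956266316.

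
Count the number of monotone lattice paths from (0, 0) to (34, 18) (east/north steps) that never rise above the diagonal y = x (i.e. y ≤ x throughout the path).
Number of paths = 20726389004230

By the reflection principle (André's argument), the number of monotone paths to (34, 18) with n ≤ m that never go above y = x is C(52, 34) − C(52, 35) = 42671977361650 − 21945588357420 = 20726389004230.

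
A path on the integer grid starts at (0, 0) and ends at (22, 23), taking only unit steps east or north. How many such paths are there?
Number of paths = 4116715363800

A monotone lattice path from (0, 0) to (22, 23) consists of 22 east steps and 23 north steps in some order, so it is determined by which 22 of the 45 steps are east. The count is C(45, 22) = 4116715363800.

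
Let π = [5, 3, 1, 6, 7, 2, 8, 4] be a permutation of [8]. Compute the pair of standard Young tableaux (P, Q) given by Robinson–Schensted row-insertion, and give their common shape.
P = [1, 2, 4, 8] / [3, 6, 7] / [5];  Q = [1, 4, 5, 7] / [2, 6, 8] / [3];  common shape = (4, 3, 1)

Row-insert the values π_1, π_2, … into P one at a time, bumping the leftmost entry strictly greater than the inserted value down to the next row. The recording tableau Q records, in position (i, j), the step at which that cell was added to P.
  Insert 5 (step 1): P = [5];  Q = [1]
  Insert 3 (step 2): P = [3] / [5];  Q = [1] / [2]
  Insert 1 (step 3): P = [1] / [3] / [5];  Q = [1] / [2] / [3]
  Insert 6 (step 4): P = [1, 6] / [3] / [5];  Q = [1, 4] / [2] / [3]
  Insert 7 (step 5): P = [1, 6, 7] / [3] / [5];  Q = [1, 4, 5] / [2] / [3]
  Insert 2 (step 6): P = [1, 2, 7] / [3, 6] / [5];  Q = [1, 4, 5] / [2, 6] / [3]
  Insert 8 (step 7): P = [1, 2, 7, 8] / [3, 6] / [5];  Q = [1, 4, 5, 7] / [2, 6] / [3]
  Insert 4 (step 8): P = [1, 2, 4, 8] / [3, 6, 7] / [5];  Q = [1, 4, 5, 7] / [2, 6, 8] / [3]
Final shape: (4, 3, 1).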